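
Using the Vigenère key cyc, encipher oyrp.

qwtr

Repeat the key across the message: cycc
o(14)+c(2): 16 → q
y(24)+y(24): 48≡22 → w
r(17)+c(2): 19 → t
p(15)+c(2): 17 → r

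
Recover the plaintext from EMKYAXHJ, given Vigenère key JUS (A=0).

Repeat the key across the ciphertext: JUSJUSJU
E(4)−J(9): -5≡21 → V
M(12)−U(20): -8≡18 → S
K(10)−S(18): -8≡18 → S
Y(24)−J(9): 15 → P
A(0)−U(20): -20≡6 → G
X(23)−S(18): 5 → F
H(7)−J(9): -2≡24 → Y
J(9)−U(20): -11≡15 → P

VSSPGFYP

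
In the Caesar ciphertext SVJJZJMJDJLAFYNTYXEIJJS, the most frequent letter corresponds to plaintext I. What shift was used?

The most frequent ciphertext letter is J (appears 7 times).
J is position 9; I is position 8.
Shift = 1.

1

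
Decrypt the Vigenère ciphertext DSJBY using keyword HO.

WECNR

Repeat the key across the ciphertext: HOHOH
D(3)−H(7): -4≡22 → W
S(18)−O(14): 4 → E
J(9)−H(7): 2 → C
B(1)−O(14): -13≡13 → N
Y(24)−H(7): 17 → R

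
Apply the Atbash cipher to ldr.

l(11) → o(14)
d(3) → w(22)
r(17) → i(8)

owi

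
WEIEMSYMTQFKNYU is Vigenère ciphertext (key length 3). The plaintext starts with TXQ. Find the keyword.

DHS

Subtract each crib letter from the matching ciphertext letter (mod 26):
W(22)−T(19)=3 → D
E(4)−X(23)=-19≡7 → H
I(8)−Q(16)=-8≡18 → S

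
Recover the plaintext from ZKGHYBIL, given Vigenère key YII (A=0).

Repeat the key across the ciphertext: YIIYIIYI
Z(25)−Y(24): 1 → B
K(10)−I(8): 2 → C
G(6)−I(8): -2≡24 → Y
H(7)−Y(24): -17≡9 → J
Y(24)−I(8): 16 → Q
B(1)−I(8): -7≡19 → T
I(8)−Y(24): -16≡10 → K
L(11)−I(8): 3 → D

BCYJQTKD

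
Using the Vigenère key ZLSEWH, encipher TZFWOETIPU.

SKXAKLSTHY

Repeat the key across the message: ZLSEWHZLSE
T(19)+Z(25): 44≡18 → S
Z(25)+L(11): 36≡10 → K
F(5)+S(18): 23 → X
W(22)+E(4): 26≡0 → A
O(14)+W(22): 36≡10 → K
E(4)+H(7): 11 → L
T(19)+Z(25): 44≡18 → S
I(8)+L(11): 19 → T
P(15)+S(18): 33≡7 → H
U(20)+E(4): 24 → Y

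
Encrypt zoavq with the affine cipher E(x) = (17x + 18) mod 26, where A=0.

bwsle

z(25): 17·25+18=443≡1 → b
o(14): 17·14+18=256≡22 → w
a(0): 17·0+18=18 → s
v(21): 17·21+18=375≡11 → l
q(16): 17·16+18=290≡4 → e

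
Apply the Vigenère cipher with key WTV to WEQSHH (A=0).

SXLOAC

Repeat the key across the message: WTVWTV
W(22)+W(22): 44≡18 → S
E(4)+T(19): 23 → X
Q(16)+V(21): 37≡11 → L
S(18)+W(22): 40≡14 → O
H(7)+T(19): 26≡0 → A
H(7)+V(21): 28≡2 → C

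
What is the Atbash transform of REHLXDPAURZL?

R(17) → I(8)
E(4) → V(21)
H(7) → S(18)
L(11) → O(14)
X(23) → C(2)
D(3) → W(22)
P(15) → K(10)
A(0) → Z(25)
U(20) → F(5)
R(17) → I(8)
Z(25) → A(0)
L(11) → O(14)

IVSOCWKZFIAO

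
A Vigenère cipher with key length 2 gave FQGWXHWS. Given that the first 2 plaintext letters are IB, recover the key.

Subtract each crib letter from the matching ciphertext letter (mod 26):
F(5)−I(8)=-3≡23 → X
Q(16)−B(1)=15 → P

XP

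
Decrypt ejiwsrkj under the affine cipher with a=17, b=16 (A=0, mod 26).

kvyiuxsv

The inverse of 17 mod 26 is 23, since 17·23=391≡1. Apply D(y)=23·(y−16) mod 26:
e(4): 23·(4−16)=-276≡10 → k
j(9): 23·(9−16)=-161≡21 → v
i(8): 23·(8−16)=-184≡24 → y
w(22): 23·(22−16)=138≡8 → i
s(18): 23·(18−16)=46≡20 → u
r(17): 23·(17−16)=23 → x
k(10): 23·(10−16)=-138≡18 → s
j(9): 23·(9−16)=-161≡21 → v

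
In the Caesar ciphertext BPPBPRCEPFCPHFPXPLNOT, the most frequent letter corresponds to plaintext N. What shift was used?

The most frequent ciphertext letter is P (appears 7 times).
P is position 15; N is position 13.
Shift = 2.

2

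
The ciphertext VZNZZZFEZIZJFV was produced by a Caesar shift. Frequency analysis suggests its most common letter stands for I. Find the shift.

The most frequent ciphertext letter is Z (appears 6 times).
Z is position 25; I is position 8.
Shift = 17.

17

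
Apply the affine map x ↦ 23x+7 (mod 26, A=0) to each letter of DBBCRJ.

YEEBIG

D(3): 23·3+7=76≡24 → Y
B(1): 23·1+7=30≡4 → E
B(1): 23·1+7=30≡4 → E
C(2): 23·2+7=53≡1 → B
R(17): 23·17+7=398≡8 → I
J(9): 23·9+7=214≡6 → G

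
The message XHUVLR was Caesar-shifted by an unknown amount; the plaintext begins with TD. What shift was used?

From the crib: X(23)−T(19)=4, so the shift is 4.

4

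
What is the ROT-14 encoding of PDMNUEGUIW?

DRABISUIWK

P(15): 15+14=29≡3 → D
D(3): 3+14=17 → R
M(12): 12+14=26≡0 → A
N(13): 13+14=27≡1 → B
U(20): 20+14=34≡8 → I
E(4): 4+14=18 → S
G(6): 6+14=20 → U
U(20): 20+14=34≡8 → I
I(8): 8+14=22 → W
W(22): 22+14=36≡10 → K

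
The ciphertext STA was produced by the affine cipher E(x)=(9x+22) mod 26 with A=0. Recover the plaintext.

ORM

The inverse of 9 mod 26 is 3, since 9·3=27≡1. Apply D(y)=3·(y−22) mod 26:
S(18): 3·(18−22)=-12≡14 → O
T(19): 3·(19−22)=-9≡17 → R
A(0): 3·(0−22)=-66≡12 → M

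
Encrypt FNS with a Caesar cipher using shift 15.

UCH

F(5): 5+15=20 → U
N(13): 13+15=28≡2 → C
S(18): 18+15=33≡7 → H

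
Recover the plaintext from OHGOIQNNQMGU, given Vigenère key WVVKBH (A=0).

Repeat the key across the ciphertext: WVVKBHWVVKBH
O(14)−W(22): -8≡18 → S
H(7)−V(21): -14≡12 → M
G(6)−V(21): -15≡11 → L
O(14)−K(10): 4 → E
I(8)−B(1): 7 → H
Q(16)−H(7): 9 → J
N(13)−W(22): -9≡17 → R
N(13)−V(21): -8≡18 → S
Q(16)−V(21): -5≡21 → V
M(12)−K(10): 2 → C
G(6)−B(1): 5 → F
U(20)−H(7): 13 → N

SMLEHJRSVCFN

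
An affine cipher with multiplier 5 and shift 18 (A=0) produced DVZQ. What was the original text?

The inverse of 5 mod 26 is 21, since 5·21=105≡1. Apply D(y)=21·(y−18) mod 26:
D(3): 21·(3−18)=-315≡23 → X
V(21): 21·(21−18)=63≡11 → L
Z(25): 21·(25−18)=147≡17 → R
Q(16): 21·(16−18)=-42≡10 → K

XLRK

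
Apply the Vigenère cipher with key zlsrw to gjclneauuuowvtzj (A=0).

Repeat the key across the message: zlsrwzlsrwzlsrwz
g(6)+z(25): 31≡5 → f
j(9)+l(11): 20 → u
c(2)+s(18): 20 → u
l(11)+r(17): 28≡2 → c
n(13)+w(22): 35≡9 → j
e(4)+z(25): 29≡3 → d
a(0)+l(11): 11 → l
u(20)+s(18): 38≡12 → m
u(20)+r(17): 37≡11 → l
u(20)+w(22): 42≡16 → q
o(14)+z(25): 39≡13 → n
w(22)+l(11): 33≡7 → h
v(21)+s(18): 39≡13 → n
t(19)+r(17): 36≡10 → k
z(25)+w(22): 47≡21 → v
j(9)+z(25): 34≡8 → i

fuucjdlmlqnhnkvi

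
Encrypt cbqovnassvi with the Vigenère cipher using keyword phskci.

riiyxvpzkfk

Repeat the key across the message: phskciphskc
c(2)+p(15): 17 → r
b(1)+h(7): 8 → i
q(16)+s(18): 34≡8 → i
o(14)+k(10): 24 → y
v(21)+c(2): 23 → x
n(13)+i(8): 21 → v
a(0)+p(15): 15 → p
s(18)+h(7): 25 → z
s(18)+s(18): 36≡10 → k
v(21)+k(10): 31≡5 → f
i(8)+c(2): 10 → k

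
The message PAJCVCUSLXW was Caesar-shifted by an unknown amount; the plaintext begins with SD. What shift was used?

From the crib: P(15)−S(18)=-3≡23, so the shift is 23.

23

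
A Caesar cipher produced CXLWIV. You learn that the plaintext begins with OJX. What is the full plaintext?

OJXIUH

From the crib: C(2)−O(14)=-12≡14, so the shift is 14.
Subtract 14 from each ciphertext letter:
C(2): 2−14=-12≡14 → O
X(23): 23−14=9 → J
L(11): 11−14=-3≡23 → X
W(22): 22−14=8 → I
I(8): 8−14=-6≡20 → U
V(21): 21−14=7 → H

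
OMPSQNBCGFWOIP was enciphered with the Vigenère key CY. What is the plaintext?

Repeat the key across the ciphertext: CYCYCYCYCYCYCY
O(14)−C(2): 12 → M
M(12)−Y(24): -12≡14 → O
P(15)−C(2): 13 → N
S(18)−Y(24): -6≡20 → U
Q(16)−C(2): 14 → O
N(13)−Y(24): -11≡15 → P
B(1)−C(2): -1≡25 → Z
C(2)−Y(24): -22≡4 → E
G(6)−C(2): 4 → E
F(5)−Y(24): -19≡7 → H
W(22)−C(2): 20 → U
O(14)−Y(24): -10≡16 → Q
I(8)−C(2): 6 → G
P(15)−Y(24): -9≡17 → R

MONUOPZEEHUQGR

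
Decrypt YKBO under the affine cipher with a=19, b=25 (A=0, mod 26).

PRWJ

The inverse of 19 mod 26 is 11, since 19·11=209≡1. Apply D(y)=11·(y−25) mod 26:
Y(24): 11·(24−25)=-11≡15 → P
K(10): 11·(10−25)=-165≡17 → R
B(1): 11·(1−25)=-264≡22 → W
O(14): 11·(14−25)=-121≡9 → J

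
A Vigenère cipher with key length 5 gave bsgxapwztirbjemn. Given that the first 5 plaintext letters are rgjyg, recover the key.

kmxzu

Subtract each crib letter from the matching ciphertext letter (mod 26):
b(1)−r(17)=-16≡10 → k
s(18)−g(6)=12 → m
g(6)−j(9)=-3≡23 → x
x(23)−y(24)=-1≡25 → z
a(0)−g(6)=-6≡20 → u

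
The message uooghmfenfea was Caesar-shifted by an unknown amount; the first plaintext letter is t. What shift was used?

1

From the crib: u(20)−t(19)=1, so the shift is 1.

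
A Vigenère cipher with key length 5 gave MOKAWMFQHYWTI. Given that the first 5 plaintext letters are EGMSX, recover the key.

Subtract each crib letter from the matching ciphertext letter (mod 26):
M(12)−E(4)=8 → I
O(14)−G(6)=8 → I
K(10)−M(12)=-2≡24 → Y
A(0)−S(18)=-18≡8 → I
W(22)−X(23)=-1≡25 → Z

IIYIZ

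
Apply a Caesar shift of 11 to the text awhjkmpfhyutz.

lhsuvxaqsjfek

a(0): 0+11=11 → l
w(22): 22+11=33≡7 → h
h(7): 7+11=18 → s
j(9): 9+11=20 → u
k(10): 10+11=21 → v
m(12): 12+11=23 → x
p(15): 15+11=26≡0 → a
f(5): 5+11=16 → q
h(7): 7+11=18 → s
y(24): 24+11=35≡9 → j
u(20): 20+11=31≡5 → f
t(19): 19+11=30≡4 → e
z(25): 25+11=36≡10 → k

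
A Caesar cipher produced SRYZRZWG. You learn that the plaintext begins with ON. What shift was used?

4

From the crib: S(18)−O(14)=4, so the shift is 4.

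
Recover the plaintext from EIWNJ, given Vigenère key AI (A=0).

EAWFJ

Repeat the key across the ciphertext: AIAIA
E(4)−A(0): 4 → E
I(8)−I(8): 0 → A
W(22)−A(0): 22 → W
N(13)−I(8): 5 → F
J(9)−A(0): 9 → J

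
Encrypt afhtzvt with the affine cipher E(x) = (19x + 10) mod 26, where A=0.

kbnhrth

a(0): 19·0+10=10 → k
f(5): 19·5+10=105≡1 → b
h(7): 19·7+10=143≡13 → n
t(19): 19·19+10=371≡7 → h
z(25): 19·25+10=485≡17 → r
v(21): 19·21+10=409≡19 → t
t(19): 19·19+10=371≡7 → h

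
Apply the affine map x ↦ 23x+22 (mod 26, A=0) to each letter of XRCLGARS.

X(23): 23·23+22=551≡5 → F
R(17): 23·17+22=413≡23 → X
C(2): 23·2+22=68≡16 → Q
L(11): 23·11+22=275≡15 → P
G(6): 23·6+22=160≡4 → E
A(0): 23·0+22=22 → W
R(17): 23·17+22=413≡23 → X
S(18): 23·18+22=436≡20 → U

FXQPEWXU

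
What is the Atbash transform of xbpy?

x(23) → c(2)
b(1) → y(24)
p(15) → k(10)
y(24) → b(1)

cykb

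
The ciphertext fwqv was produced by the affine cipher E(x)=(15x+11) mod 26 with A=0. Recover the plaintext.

The inverse of 15 mod 26 is 7, since 15·7=105≡1. Apply D(y)=7·(y−11) mod 26:
f(5): 7·(5−11)=-42≡10 → k
w(22): 7·(22−11)=77≡25 → z
q(16): 7·(16−11)=35≡9 → j
v(21): 7·(21−11)=70≡18 → s

kzjs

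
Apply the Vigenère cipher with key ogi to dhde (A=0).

Repeat the key across the message: ogio
d(3)+o(14): 17 → r
h(7)+g(6): 13 → n
d(3)+i(8): 11 → l
e(4)+o(14): 18 → s

rnls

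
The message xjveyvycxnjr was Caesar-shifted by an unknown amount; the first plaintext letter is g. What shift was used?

From the crib: x(23)−g(6)=17, so the shift is 17.

17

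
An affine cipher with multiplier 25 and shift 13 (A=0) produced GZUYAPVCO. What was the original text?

The inverse of 25 mod 26 is 25, since 25·25=625≡1. Apply D(y)=25·(y−13) mod 26:
G(6): 25·(6−13)=-175≡7 → H
Z(25): 25·(25−13)=300≡14 → O
U(20): 25·(20−13)=175≡19 → T
Y(24): 25·(24−13)=275≡15 → P
A(0): 25·(0−13)=-325≡13 → N
P(15): 25·(15−13)=50≡24 → Y
V(21): 25·(21−13)=200≡18 → S
C(2): 25·(2−13)=-275≡11 → L
O(14): 25·(14−13)=25 → Z

HOTPNYSLZ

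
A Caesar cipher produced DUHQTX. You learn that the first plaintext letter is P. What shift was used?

14

From the crib: D(3)−P(15)=-12≡14, so the shift is 14.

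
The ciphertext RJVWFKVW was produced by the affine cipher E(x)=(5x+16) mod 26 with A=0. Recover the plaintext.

VJBWDEBW

The inverse of 5 mod 26 is 21, since 5·21=105≡1. Apply D(y)=21·(y−16) mod 26:
R(17): 21·(17−16)=21 → V
J(9): 21·(9−16)=-147≡9 → J
V(21): 21·(21−16)=105≡1 → B
W(22): 21·(22−16)=126≡22 → W
F(5): 21·(5−16)=-231≡3 → D
K(10): 21·(10−16)=-126≡4 → E
V(21): 21·(21−16)=105≡1 → B
W(22): 21·(22−16)=126≡22 → W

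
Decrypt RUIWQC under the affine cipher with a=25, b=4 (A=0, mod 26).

The inverse of 25 mod 26 is 25, since 25·25=625≡1. Apply D(y)=25·(y−4) mod 26:
R(17): 25·(17−4)=325≡13 → N
U(20): 25·(20−4)=400≡10 → K
I(8): 25·(8−4)=100≡22 → W
W(22): 25·(22−4)=450≡8 → I
Q(16): 25·(16−4)=300≡14 → O
C(2): 25·(2−4)=-50≡2 → C

NKWIOC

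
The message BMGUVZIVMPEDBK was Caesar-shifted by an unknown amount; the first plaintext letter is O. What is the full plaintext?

From the crib: B(1)−O(14)=-13≡13, so the shift is 13.
Subtract 13 from each ciphertext letter:
B(1): 1−13=-12≡14 → O
M(12): 12−13=-1≡25 → Z
G(6): 6−13=-7≡19 → T
U(20): 20−13=7 → H
V(21): 21−13=8 → I
Z(25): 25−13=12 → M
I(8): 8−13=-5≡21 → V
V(21): 21−13=8 → I
M(12): 12−13=-1≡25 → Z
P(15): 15−13=2 → C
E(4): 4−13=-9≡17 → R
D(3): 3−13=-10≡16 → Q
B(1): 1−13=-12≡14 → O
K(10): 10−13=-3≡23 → X

OZTHIMVIZCRQOX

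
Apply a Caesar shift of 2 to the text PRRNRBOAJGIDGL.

P(15): 15+2=17 → R
R(17): 17+2=19 → T
R(17): 17+2=19 → T
N(13): 13+2=15 → P
R(17): 17+2=19 → T
B(1): 1+2=3 → D
O(14): 14+2=16 → Q
A(0): 0+2=2 → C
J(9): 9+2=11 → L
G(6): 6+2=8 → I
I(8): 8+2=10 → K
D(3): 3+2=5 → F
G(6): 6+2=8 → I
L(11): 11+2=13 → N

RTTPTDQCLIKFIN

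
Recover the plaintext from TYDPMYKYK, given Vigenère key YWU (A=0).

VCJRQEMCQ

Repeat the key across the ciphertext: YWUYWUYWU
T(19)−Y(24): -5≡21 → V
Y(24)−W(22): 2 → C
D(3)−U(20): -17≡9 → J
P(15)−Y(24): -9≡17 → R
M(12)−W(22): -10≡16 → Q
Y(24)−U(20): 4 → E
K(10)−Y(24): -14≡12 → M
Y(24)−W(22): 2 → C
K(10)−U(20): -10≡16 → Q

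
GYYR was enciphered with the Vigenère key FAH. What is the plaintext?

Repeat the key across the ciphertext: FAHF
G(6)−F(5): 1 → B
Y(24)−A(0): 24 → Y
Y(24)−H(7): 17 → R
R(17)−F(5): 12 → M

BYRM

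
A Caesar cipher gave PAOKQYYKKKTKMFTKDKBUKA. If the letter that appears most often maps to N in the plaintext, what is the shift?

23

The most frequent ciphertext letter is K (appears 8 times).
K is position 10; N is position 13.
Shift = -3≡23.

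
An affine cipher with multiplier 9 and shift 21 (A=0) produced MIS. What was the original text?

The inverse of 9 mod 26 is 3, since 9·3=27≡1. Apply D(y)=3·(y−21) mod 26:
M(12): 3·(12−21)=-27≡25 → Z
I(8): 3·(8−21)=-39≡13 → N
S(18): 3·(18−21)=-9≡17 → R

ZNR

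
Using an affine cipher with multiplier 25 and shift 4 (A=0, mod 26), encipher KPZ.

UPF

K(10): 25·10+4=254≡20 → U
P(15): 25·15+4=379≡15 → P
Z(25): 25·25+4=629≡5 → F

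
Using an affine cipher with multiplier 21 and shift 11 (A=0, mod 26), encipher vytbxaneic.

v(21): 21·21+11=452≡10 → k
y(24): 21·24+11=515≡21 → v
t(19): 21·19+11=410≡20 → u
b(1): 21·1+11=32≡6 → g
x(23): 21·23+11=494≡0 → a
a(0): 21·0+11=11 → l
n(13): 21·13+11=284≡24 → y
e(4): 21·4+11=95≡17 → r
i(8): 21·8+11=179≡23 → x
c(2): 21·2+11=53≡1 → b

kvugalyrxb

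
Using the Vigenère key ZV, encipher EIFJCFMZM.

Repeat the key across the message: ZVZVZVZVZ
E(4)+Z(25): 29≡3 → D
I(8)+V(21): 29≡3 → D
F(5)+Z(25): 30≡4 → E
J(9)+V(21): 30≡4 → E
C(2)+Z(25): 27≡1 → B
F(5)+V(21): 26≡0 → A
M(12)+Z(25): 37≡11 → L
Z(25)+V(21): 46≡20 → U
M(12)+Z(25): 37≡11 → L

DDEEBALUL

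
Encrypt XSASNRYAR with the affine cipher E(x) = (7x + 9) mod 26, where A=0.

OFJFWYVJY

X(23): 7·23+9=170≡14 → O
S(18): 7·18+9=135≡5 → F
A(0): 7·0+9=9 → J
S(18): 7·18+9=135≡5 → F
N(13): 7·13+9=100≡22 → W
R(17): 7·17+9=128≡24 → Y
Y(24): 7·24+9=177≡21 → V
A(0): 7·0+9=9 → J
R(17): 7·17+9=128≡24 → Y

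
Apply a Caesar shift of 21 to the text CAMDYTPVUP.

C(2): 2+21=23 → X
A(0): 0+21=21 → V
M(12): 12+21=33≡7 → H
D(3): 3+21=24 → Y
Y(24): 24+21=45≡19 → T
T(19): 19+21=40≡14 → O
P(15): 15+21=36≡10 → K
V(21): 21+21=42≡16 → Q
U(20): 20+21=41≡15 → P
P(15): 15+21=36≡10 → K

XVHYTOKQPK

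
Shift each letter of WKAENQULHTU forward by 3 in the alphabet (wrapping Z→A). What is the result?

ZNDHQTXOKWX

W(22): 22+3=25 → Z
K(10): 10+3=13 → N
A(0): 0+3=3 → D
E(4): 4+3=7 → H
N(13): 13+3=16 → Q
Q(16): 16+3=19 → T
U(20): 20+3=23 → X
L(11): 11+3=14 → O
H(7): 7+3=10 → K
T(19): 19+3=22 → W
U(20): 20+3=23 → X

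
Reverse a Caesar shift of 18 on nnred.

vvzml

n(13): 13−18=-5≡21 → v
n(13): 13−18=-5≡21 → v
r(17): 17−18=-1≡25 → z
e(4): 4−18=-14≡12 → m
d(3): 3−18=-15≡11 → l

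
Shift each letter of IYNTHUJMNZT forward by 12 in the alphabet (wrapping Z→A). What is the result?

I(8): 8+12=20 → U
Y(24): 24+12=36≡10 → K
N(13): 13+12=25 → Z
T(19): 19+12=31≡5 → F
H(7): 7+12=19 → T
U(20): 20+12=32≡6 → G
J(9): 9+12=21 → V
M(12): 12+12=24 → Y
N(13): 13+12=25 → Z
Z(25): 25+12=37≡11 → L
T(19): 19+12=31≡5 → F

UKZFTGVYZLF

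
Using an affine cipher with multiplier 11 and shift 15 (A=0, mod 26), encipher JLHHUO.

KGOOBN

J(9): 11·9+15=114≡10 → K
L(11): 11·11+15=136≡6 → G
H(7): 11·7+15=92≡14 → O
H(7): 11·7+15=92≡14 → O
U(20): 11·20+15=235≡1 → B
O(14): 11·14+15=169≡13 → N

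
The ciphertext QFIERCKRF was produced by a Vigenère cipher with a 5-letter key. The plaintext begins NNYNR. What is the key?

Subtract each crib letter from the matching ciphertext letter (mod 26):
Q(16)−N(13)=3 → D
F(5)−N(13)=-8≡18 → S
I(8)−Y(24)=-16≡10 → K
E(4)−N(13)=-9≡17 → R
R(17)−R(17)=0 → A

DSKRA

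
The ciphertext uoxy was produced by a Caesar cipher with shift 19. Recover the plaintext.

u(20): 20−19=1 → b
o(14): 14−19=-5≡21 → v
x(23): 23−19=4 → e
y(24): 24−19=5 → f

bvef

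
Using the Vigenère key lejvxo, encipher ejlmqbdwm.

pnuhnpoav

Repeat the key across the message: lejvxolej
e(4)+l(11): 15 → p
j(9)+e(4): 13 → n
l(11)+j(9): 20 → u
m(12)+v(21): 33≡7 → h
q(16)+x(23): 39≡13 → n
b(1)+o(14): 15 → p
d(3)+l(11): 14 → o
w(22)+e(4): 26≡0 → a
m(12)+j(9): 21 → v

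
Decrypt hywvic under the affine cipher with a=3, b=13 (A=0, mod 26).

yvduhf

The inverse of 3 mod 26 is 9, since 3·9=27≡1. Apply D(y)=9·(y−13) mod 26:
h(7): 9·(7−13)=-54≡24 → y
y(24): 9·(24−13)=99≡21 → v
w(22): 9·(22−13)=81≡3 → d
v(21): 9·(21−13)=72≡20 → u
i(8): 9·(8−13)=-45≡7 → h
c(2): 9·(2−13)=-99≡5 → f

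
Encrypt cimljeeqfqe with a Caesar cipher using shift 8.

kqutrmmynym

c(2): 2+8=10 → k
i(8): 8+8=16 → q
m(12): 12+8=20 → u
l(11): 11+8=19 → t
j(9): 9+8=17 → r
e(4): 4+8=12 → m
e(4): 4+8=12 → m
q(16): 16+8=24 → y
f(5): 5+8=13 → n
q(16): 16+8=24 → y
e(4): 4+8=12 → m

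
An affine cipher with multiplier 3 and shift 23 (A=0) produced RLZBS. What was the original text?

The inverse of 3 mod 26 is 9, since 3·9=27≡1. Apply D(y)=9·(y−23) mod 26:
R(17): 9·(17−23)=-54≡24 → Y
L(11): 9·(11−23)=-108≡22 → W
Z(25): 9·(25−23)=18 → S
B(1): 9·(1−23)=-198≡10 → K
S(18): 9·(18−23)=-45≡7 → H

YWSKH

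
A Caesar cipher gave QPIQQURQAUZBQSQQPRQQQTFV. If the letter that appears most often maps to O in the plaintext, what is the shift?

The most frequent ciphertext letter is Q (appears 10 times).
Q is position 16; O is position 14.
Shift = 2.

2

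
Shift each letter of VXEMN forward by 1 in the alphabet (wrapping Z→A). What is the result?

WYFNO

V(21): 21+1=22 → W
X(23): 23+1=24 → Y
E(4): 4+1=5 → F
M(12): 12+1=13 → N
N(13): 13+1=14 → O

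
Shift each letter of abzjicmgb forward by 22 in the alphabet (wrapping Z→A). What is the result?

a(0): 0+22=22 → w
b(1): 1+22=23 → x
z(25): 25+22=47≡21 → v
j(9): 9+22=31≡5 → f
i(8): 8+22=30≡4 → e
c(2): 2+22=24 → y
m(12): 12+22=34≡8 → i
g(6): 6+22=28≡2 → c
b(1): 1+22=23 → x

wxvfeyicx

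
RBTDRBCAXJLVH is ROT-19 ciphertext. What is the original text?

YIAKYIJHEQSCO

R(17): 17−19=-2≡24 → Y
B(1): 1−19=-18≡8 → I
T(19): 19−19=0 → A
D(3): 3−19=-16≡10 → K
R(17): 17−19=-2≡24 → Y
B(1): 1−19=-18≡8 → I
C(2): 2−19=-17≡9 → J
A(0): 0−19=-19≡7 → H
X(23): 23−19=4 → E
J(9): 9−19=-10≡16 → Q
L(11): 11−19=-8≡18 → S
V(21): 21−19=2 → C
H(7): 7−19=-12≡14 → O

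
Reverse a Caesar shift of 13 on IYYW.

I(8): 8−13=-5≡21 → V
Y(24): 24−13=11 → L
Y(24): 24−13=11 → L
W(22): 22−13=9 → J

VLLJ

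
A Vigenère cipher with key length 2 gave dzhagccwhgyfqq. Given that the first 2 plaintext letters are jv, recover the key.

ue

Subtract each crib letter from the matching ciphertext letter (mod 26):
d(3)−j(9)=-6≡20 → u
z(25)−v(21)=4 → e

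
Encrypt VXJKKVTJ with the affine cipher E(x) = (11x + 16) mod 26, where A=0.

V(21): 11·21+16=247≡13 → N
X(23): 11·23+16=269≡9 → J
J(9): 11·9+16=115≡11 → L
K(10): 11·10+16=126≡22 → W
K(10): 11·10+16=126≡22 → W
V(21): 11·21+16=247≡13 → N
T(19): 11·19+16=225≡17 → R
J(9): 11·9+16=115≡11 → L

NJLWWNRL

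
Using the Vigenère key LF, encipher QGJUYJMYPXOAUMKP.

Repeat the key across the message: LFLFLFLFLFLFLFLF
Q(16)+L(11): 27≡1 → B
G(6)+F(5): 11 → L
J(9)+L(11): 20 → U
U(20)+F(5): 25 → Z
Y(24)+L(11): 35≡9 → J
J(9)+F(5): 14 → O
M(12)+L(11): 23 → X
Y(24)+F(5): 29≡3 → D
P(15)+L(11): 26≡0 → A
X(23)+F(5): 28≡2 → C
O(14)+L(11): 25 → Z
A(0)+F(5): 5 → F
U(20)+L(11): 31≡5 → F
M(12)+F(5): 17 → R
K(10)+L(11): 21 → V
P(15)+F(5): 20 → U

BLUZJOXDACZFFRVU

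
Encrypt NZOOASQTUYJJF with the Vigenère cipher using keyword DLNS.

Repeat the key across the message: DLNSDLNSDLNSD
N(13)+D(3): 16 → Q
Z(25)+L(11): 36≡10 → K
O(14)+N(13): 27≡1 → B
O(14)+S(18): 32≡6 → G
A(0)+D(3): 3 → D
S(18)+L(11): 29≡3 → D
Q(16)+N(13): 29≡3 → D
T(19)+S(18): 37≡11 → L
U(20)+D(3): 23 → X
Y(24)+L(11): 35≡9 → J
J(9)+N(13): 22 → W
J(9)+S(18): 27≡1 → B
F(5)+D(3): 8 → I

QKBGDDDLXJWBI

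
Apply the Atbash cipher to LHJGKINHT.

OSQTPRMSG

L(11) → O(14)
H(7) → S(18)
J(9) → Q(16)
G(6) → T(19)
K(10) → P(15)
I(8) → R(17)
N(13) → M(12)
H(7) → S(18)
T(19) → G(6)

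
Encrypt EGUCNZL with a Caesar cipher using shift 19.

XZNVGSE

E(4): 4+19=23 → X
G(6): 6+19=25 → Z
U(20): 20+19=39≡13 → N
C(2): 2+19=21 → V
N(13): 13+19=32≡6 → G
Z(25): 25+19=44≡18 → S
L(11): 11+19=30≡4 → E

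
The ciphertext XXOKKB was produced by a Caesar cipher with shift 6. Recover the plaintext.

RRIEEV

X(23): 23−6=17 → R
X(23): 23−6=17 → R
O(14): 14−6=8 → I
K(10): 10−6=4 → E
K(10): 10−6=4 → E
B(1): 1−6=-5≡21 → V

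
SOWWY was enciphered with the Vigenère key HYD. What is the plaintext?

Repeat the key across the ciphertext: HYDHY
S(18)−H(7): 11 → L
O(14)−Y(24): -10≡16 → Q
W(22)−D(3): 19 → T
W(22)−H(7): 15 → P
Y(24)−Y(24): 0 → A

LQTPA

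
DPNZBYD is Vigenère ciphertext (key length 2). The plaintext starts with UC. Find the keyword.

JN

Subtract each crib letter from the matching ciphertext letter (mod 26):
D(3)−U(20)=-17≡9 → J
P(15)−C(2)=13 → N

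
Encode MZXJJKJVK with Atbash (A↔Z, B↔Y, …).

M(12) → N(13)
Z(25) → A(0)
X(23) → C(2)
J(9) → Q(16)
J(9) → Q(16)
K(10) → P(15)
J(9) → Q(16)
V(21) → E(4)
K(10) → P(15)

NACQQPQEP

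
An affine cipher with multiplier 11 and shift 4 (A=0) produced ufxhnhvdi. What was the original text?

stxfpflhy

The inverse of 11 mod 26 is 19, since 11·19=209≡1. Apply D(y)=19·(y−4) mod 26:
u(20): 19·(20−4)=304≡18 → s
f(5): 19·(5−4)=19 → t
x(23): 19·(23−4)=361≡23 → x
h(7): 19·(7−4)=57≡5 → f
n(13): 19·(13−4)=171≡15 → p
h(7): 19·(7−4)=57≡5 → f
v(21): 19·(21−4)=323≡11 → l
d(3): 19·(3−4)=-19≡7 → h
i(8): 19·(8−4)=76≡24 → y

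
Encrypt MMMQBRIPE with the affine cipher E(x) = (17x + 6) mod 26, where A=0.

M(12): 17·12+6=210≡2 → C
M(12): 17·12+6=210≡2 → C
M(12): 17·12+6=210≡2 → C
Q(16): 17·16+6=278≡18 → S
B(1): 17·1+6=23 → X
R(17): 17·17+6=295≡9 → J
I(8): 17·8+6=142≡12 → M
P(15): 17·15+6=261≡1 → B
E(4): 17·4+6=74≡22 → W

CCCSXJMBW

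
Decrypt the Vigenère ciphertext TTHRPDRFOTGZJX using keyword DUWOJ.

QZLDGAXJAKDFNJ

Repeat the key across the ciphertext: DUWOJDUWOJDUWO
T(19)−D(3): 16 → Q
T(19)−U(20): -1≡25 → Z
H(7)−W(22): -15≡11 → L
R(17)−O(14): 3 → D
P(15)−J(9): 6 → G
D(3)−D(3): 0 → A
R(17)−U(20): -3≡23 → X
F(5)−W(22): -17≡9 → J
O(14)−O(14): 0 → A
T(19)−J(9): 10 → K
G(6)−D(3): 3 → D
Z(25)−U(20): 5 → F
J(9)−W(22): -13≡13 → N
X(23)−O(14): 9 → J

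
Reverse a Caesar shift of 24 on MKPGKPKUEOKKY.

M(12): 12−24=-12≡14 → O
K(10): 10−24=-14≡12 → M
P(15): 15−24=-9≡17 → R
G(6): 6−24=-18≡8 → I
K(10): 10−24=-14≡12 → M
P(15): 15−24=-9≡17 → R
K(10): 10−24=-14≡12 → M
U(20): 20−24=-4≡22 → W
E(4): 4−24=-20≡6 → G
O(14): 14−24=-10≡16 → Q
K(10): 10−24=-14≡12 → M
K(10): 10−24=-14≡12 → M
Y(24): 24−24=0 → A

OMRIMRMWGQMMA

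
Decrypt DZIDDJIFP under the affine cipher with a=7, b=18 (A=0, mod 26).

The inverse of 7 mod 26 is 15, since 7·15=105≡1. Apply D(y)=15·(y−18) mod 26:
D(3): 15·(3−18)=-225≡9 → J
Z(25): 15·(25−18)=105≡1 → B
I(8): 15·(8−18)=-150≡6 → G
D(3): 15·(3−18)=-225≡9 → J
D(3): 15·(3−18)=-225≡9 → J
J(9): 15·(9−18)=-135≡21 → V
I(8): 15·(8−18)=-150≡6 → G
F(5): 15·(5−18)=-195≡13 → N
P(15): 15·(15−18)=-45≡7 → H

JBGJJVGNH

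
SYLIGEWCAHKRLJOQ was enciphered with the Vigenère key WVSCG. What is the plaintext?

Repeat the key across the ciphertext: WVSCGWVSCGWVSCGW
S(18)−W(22): -4≡22 → W
Y(24)−V(21): 3 → D
L(11)−S(18): -7≡19 → T
I(8)−C(2): 6 → G
G(6)−G(6): 0 → A
E(4)−W(22): -18≡8 → I
W(22)−V(21): 1 → B
C(2)−S(18): -16≡10 → K
A(0)−C(2): -2≡24 → Y
H(7)−G(6): 1 → B
K(10)−W(22): -12≡14 → O
R(17)−V(21): -4≡22 → W
L(11)−S(18): -7≡19 → T
J(9)−C(2): 7 → H
O(14)−G(6): 8 → I
Q(16)−W(22): -6≡20 → U

WDTGAIBKYBOWTHIU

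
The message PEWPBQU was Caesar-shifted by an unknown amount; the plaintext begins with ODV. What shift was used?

From the crib: P(15)−O(14)=1, so the shift is 1.

1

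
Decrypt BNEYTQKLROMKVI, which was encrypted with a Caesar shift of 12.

B(1): 1−12=-11≡15 → P
N(13): 13−12=1 → B
E(4): 4−12=-8≡18 → S
Y(24): 24−12=12 → M
T(19): 19−12=7 → H
Q(16): 16−12=4 → E
K(10): 10−12=-2≡24 → Y
L(11): 11−12=-1≡25 → Z
R(17): 17−12=5 → F
O(14): 14−12=2 → C
M(12): 12−12=0 → A
K(10): 10−12=-2≡24 → Y
V(21): 21−12=9 → J
I(8): 8−12=-4≡22 → W

PBSMHEYZFCAYJW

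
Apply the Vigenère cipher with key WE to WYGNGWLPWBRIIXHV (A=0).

SCCRCAHTSFNMEBDZ

Repeat the key across the message: WEWEWEWEWEWEWEWE
W(22)+W(22): 44≡18 → S
Y(24)+E(4): 28≡2 → C
G(6)+W(22): 28≡2 → C
N(13)+E(4): 17 → R
G(6)+W(22): 28≡2 → C
W(22)+E(4): 26≡0 → A
L(11)+W(22): 33≡7 → H
P(15)+E(4): 19 → T
W(22)+W(22): 44≡18 → S
B(1)+E(4): 5 → F
R(17)+W(22): 39≡13 → N
I(8)+E(4): 12 → M
I(8)+W(22): 30≡4 → E
X(23)+E(4): 27≡1 → B
H(7)+W(22): 29≡3 → D
V(21)+E(4): 25 → Z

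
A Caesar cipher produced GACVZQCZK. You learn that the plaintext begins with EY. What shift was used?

2

From the crib: G(6)−E(4)=2, so the shift is 2.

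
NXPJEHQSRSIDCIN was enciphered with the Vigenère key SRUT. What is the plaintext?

VGVQMQWZZBOKKRT

Repeat the key across the ciphertext: SRUTSRUTSRUTSRU
N(13)−S(18): -5≡21 → V
X(23)−R(17): 6 → G
P(15)−U(20): -5≡21 → V
J(9)−T(19): -10≡16 → Q
E(4)−S(18): -14≡12 → M
H(7)−R(17): -10≡16 → Q
Q(16)−U(20): -4≡22 → W
S(18)−T(19): -1≡25 → Z
R(17)−S(18): -1≡25 → Z
S(18)−R(17): 1 → B
I(8)−U(20): -12≡14 → O
D(3)−T(19): -16≡10 → K
C(2)−S(18): -16≡10 → K
I(8)−R(17): -9≡17 → R
N(13)−U(20): -7≡19 → T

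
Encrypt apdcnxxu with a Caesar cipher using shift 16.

qftsdnnk

a(0): 0+16=16 → q
p(15): 15+16=31≡5 → f
d(3): 3+16=19 → t
c(2): 2+16=18 → s
n(13): 13+16=29≡3 → d
x(23): 23+16=39≡13 → n
x(23): 23+16=39≡13 → n
u(20): 20+16=36≡10 → k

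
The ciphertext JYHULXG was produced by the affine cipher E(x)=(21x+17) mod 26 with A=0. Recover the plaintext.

The inverse of 21 mod 26 is 5, since 21·5=105≡1. Apply D(y)=5·(y−17) mod 26:
J(9): 5·(9−17)=-40≡12 → M
Y(24): 5·(24−17)=35≡9 → J
H(7): 5·(7−17)=-50≡2 → C
U(20): 5·(20−17)=15 → P
L(11): 5·(11−17)=-30≡22 → W
X(23): 5·(23−17)=30≡4 → E
G(6): 5·(6−17)=-55≡23 → X

MJCPWEX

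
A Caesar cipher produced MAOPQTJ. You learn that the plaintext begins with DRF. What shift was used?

From the crib: M(12)−D(3)=9, so the shift is 9.

9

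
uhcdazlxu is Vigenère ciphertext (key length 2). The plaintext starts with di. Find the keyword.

rz

Subtract each crib letter from the matching ciphertext letter (mod 26):
u(20)−d(3)=17 → r
h(7)−i(8)=-1≡25 → z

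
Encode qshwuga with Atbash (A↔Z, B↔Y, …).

jhsdftz

q(16) → j(9)
s(18) → h(7)
h(7) → s(18)
w(22) → d(3)
u(20) → f(5)
g(6) → t(19)
a(0) → z(25)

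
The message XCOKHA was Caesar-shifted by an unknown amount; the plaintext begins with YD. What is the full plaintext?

From the crib: X(23)−Y(24)=-1≡25, so the shift is 25.
Subtract 25 from each ciphertext letter:
X(23): 23−25=-2≡24 → Y
C(2): 2−25=-23≡3 → D
O(14): 14−25=-11≡15 → P
K(10): 10−25=-15≡11 → L
H(7): 7−25=-18≡8 → I
A(0): 0−25=-25≡1 → B

YDPLIB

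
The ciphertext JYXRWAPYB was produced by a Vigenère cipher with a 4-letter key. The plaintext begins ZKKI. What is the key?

KONJ

Subtract each crib letter from the matching ciphertext letter (mod 26):
J(9)−Z(25)=-16≡10 → K
Y(24)−K(10)=14 → O
X(23)−K(10)=13 → N
R(17)−I(8)=9 → J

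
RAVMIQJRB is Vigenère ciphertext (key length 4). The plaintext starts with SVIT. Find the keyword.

ZFNT

Subtract each crib letter from the matching ciphertext letter (mod 26):
R(17)−S(18)=-1≡25 → Z
A(0)−V(21)=-21≡5 → F
V(21)−I(8)=13 → N
M(12)−T(19)=-7≡19 → T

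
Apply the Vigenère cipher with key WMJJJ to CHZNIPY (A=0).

YTIWRLK

Repeat the key across the message: WMJJJWM
C(2)+W(22): 24 → Y
H(7)+M(12): 19 → T
Z(25)+J(9): 34≡8 → I
N(13)+J(9): 22 → W
I(8)+J(9): 17 → R
P(15)+W(22): 37≡11 → L
Y(24)+M(12): 36≡10 → K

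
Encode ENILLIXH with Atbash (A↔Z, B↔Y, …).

VMROORCS

E(4) → V(21)
N(13) → M(12)
I(8) → R(17)
L(11) → O(14)
L(11) → O(14)
I(8) → R(17)
X(23) → C(2)
H(7) → S(18)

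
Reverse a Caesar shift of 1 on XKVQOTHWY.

X(23): 23−1=22 → W
K(10): 10−1=9 → J
V(21): 21−1=20 → U
Q(16): 16−1=15 → P
O(14): 14−1=13 → N
T(19): 19−1=18 → S
H(7): 7−1=6 → G
W(22): 22−1=21 → V
Y(24): 24−1=23 → X

WJUPNSGVX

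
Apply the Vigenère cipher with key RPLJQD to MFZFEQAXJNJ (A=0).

DUKOUTRMUWZ

Repeat the key across the message: RPLJQDRPLJQ
M(12)+R(17): 29≡3 → D
F(5)+P(15): 20 → U
Z(25)+L(11): 36≡10 → K
F(5)+J(9): 14 → O
E(4)+Q(16): 20 → U
Q(16)+D(3): 19 → T
A(0)+R(17): 17 → R
X(23)+P(15): 38≡12 → M
J(9)+L(11): 20 → U
N(13)+J(9): 22 → W
J(9)+Q(16): 25 → Z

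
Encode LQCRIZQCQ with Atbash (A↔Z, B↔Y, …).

L(11) → O(14)
Q(16) → J(9)
C(2) → X(23)
R(17) → I(8)
I(8) → R(17)
Z(25) → A(0)
Q(16) → J(9)
C(2) → X(23)
Q(16) → J(9)

OJXIRAJXJ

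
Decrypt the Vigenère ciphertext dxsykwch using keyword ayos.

dzegkyop

Repeat the key across the ciphertext: ayosayos
d(3)−a(0): 3 → d
x(23)−y(24): -1≡25 → z
s(18)−o(14): 4 → e
y(24)−s(18): 6 → g
k(10)−a(0): 10 → k
w(22)−y(24): -2≡24 → y
c(2)−o(14): -12≡14 → o
h(7)−s(18): -11≡15 → p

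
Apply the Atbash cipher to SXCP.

S(18) → H(7)
X(23) → C(2)
C(2) → X(23)
P(15) → K(10)

HCXK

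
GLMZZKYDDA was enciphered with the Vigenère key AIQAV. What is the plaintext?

Repeat the key across the ciphertext: AIQAVAIQAV
G(6)−A(0): 6 → G
L(11)−I(8): 3 → D
M(12)−Q(16): -4≡22 → W
Z(25)−A(0): 25 → Z
Z(25)−V(21): 4 → E
K(10)−A(0): 10 → K
Y(24)−I(8): 16 → Q
D(3)−Q(16): -13≡13 → N
D(3)−A(0): 3 → D
A(0)−V(21): -21≡5 → F

GDWZEKQNDF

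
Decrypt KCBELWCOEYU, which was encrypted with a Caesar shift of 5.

FXWZGRXJZTP

K(10): 10−5=5 → F
C(2): 2−5=-3≡23 → X
B(1): 1−5=-4≡22 → W
E(4): 4−5=-1≡25 → Z
L(11): 11−5=6 → G
W(22): 22−5=17 → R
C(2): 2−5=-3≡23 → X
O(14): 14−5=9 → J
E(4): 4−5=-1≡25 → Z
Y(24): 24−5=19 → T
U(20): 20−5=15 → P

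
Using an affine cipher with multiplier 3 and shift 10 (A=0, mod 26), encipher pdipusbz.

dtidsmnh

p(15): 3·15+10=55≡3 → d
d(3): 3·3+10=19 → t
i(8): 3·8+10=34≡8 → i
p(15): 3·15+10=55≡3 → d
u(20): 3·20+10=70≡18 → s
s(18): 3·18+10=64≡12 → m
b(1): 3·1+10=13 → n
z(25): 3·25+10=85≡7 → h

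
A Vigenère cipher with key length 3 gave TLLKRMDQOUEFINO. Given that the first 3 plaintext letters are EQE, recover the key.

Subtract each crib letter from the matching ciphertext letter (mod 26):
T(19)−E(4)=15 → P
L(11)−Q(16)=-5≡21 → V
L(11)−E(4)=7 → H

PVH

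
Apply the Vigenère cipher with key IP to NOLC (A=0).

VDTR

Repeat the key across the message: IPIP
N(13)+I(8): 21 → V
O(14)+P(15): 29≡3 → D
L(11)+I(8): 19 → T
C(2)+P(15): 17 → R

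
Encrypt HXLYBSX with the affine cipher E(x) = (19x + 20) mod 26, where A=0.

H(7): 19·7+20=153≡23 → X
X(23): 19·23+20=457≡15 → P
L(11): 19·11+20=229≡21 → V
Y(24): 19·24+20=476≡8 → I
B(1): 19·1+20=39≡13 → N
S(18): 19·18+20=362≡24 → Y
X(23): 19·23+20=457≡15 → P

XPVINYP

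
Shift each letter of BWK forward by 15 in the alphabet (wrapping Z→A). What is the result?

B(1): 1+15=16 → Q
W(22): 22+15=37≡11 → L
K(10): 10+15=25 → Z

QLZ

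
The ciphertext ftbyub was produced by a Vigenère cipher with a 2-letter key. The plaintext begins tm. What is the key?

Subtract each crib letter from the matching ciphertext letter (mod 26):
f(5)−t(19)=-14≡12 → m
t(19)−m(12)=7 → h

mh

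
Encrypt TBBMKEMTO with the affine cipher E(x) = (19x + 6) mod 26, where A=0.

T(19): 19·19+6=367≡3 → D
B(1): 19·1+6=25 → Z
B(1): 19·1+6=25 → Z
M(12): 19·12+6=234≡0 → A
K(10): 19·10+6=196≡14 → O
E(4): 19·4+6=82≡4 → E
M(12): 19·12+6=234≡0 → A
T(19): 19·19+6=367≡3 → D
O(14): 19·14+6=272≡12 → M

DZZAOEADM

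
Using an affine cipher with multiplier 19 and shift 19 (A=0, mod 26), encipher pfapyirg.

sktshped

p(15): 19·15+19=304≡18 → s
f(5): 19·5+19=114≡10 → k
a(0): 19·0+19=19 → t
p(15): 19·15+19=304≡18 → s
y(24): 19·24+19=475≡7 → h
i(8): 19·8+19=171≡15 → p
r(17): 19·17+19=342≡4 → e
g(6): 19·6+19=133≡3 → d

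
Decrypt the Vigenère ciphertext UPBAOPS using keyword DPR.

RAKXZYP

Repeat the key across the ciphertext: DPRDPRD
U(20)−D(3): 17 → R
P(15)−P(15): 0 → A
B(1)−R(17): -16≡10 → K
A(0)−D(3): -3≡23 → X
O(14)−P(15): -1≡25 → Z
P(15)−R(17): -2≡24 → Y
S(18)−D(3): 15 → P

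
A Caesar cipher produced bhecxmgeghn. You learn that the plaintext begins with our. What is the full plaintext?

From the crib: b(1)−o(14)=-13≡13, so the shift is 13.
Subtract 13 from each ciphertext letter:
b(1): 1−13=-12≡14 → o
h(7): 7−13=-6≡20 → u
e(4): 4−13=-9≡17 → r
c(2): 2−13=-11≡15 → p
x(23): 23−13=10 → k
m(12): 12−13=-1≡25 → z
g(6): 6−13=-7≡19 → t
e(4): 4−13=-9≡17 → r
g(6): 6−13=-7≡19 → t
h(7): 7−13=-6≡20 → u
n(13): 13−13=0 → a

ourpkztrtua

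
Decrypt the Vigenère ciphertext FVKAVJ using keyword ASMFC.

Repeat the key across the ciphertext: ASMFCA
F(5)−A(0): 5 → F
V(21)−S(18): 3 → D
K(10)−M(12): -2≡24 → Y
A(0)−F(5): -5≡21 → V
V(21)−C(2): 19 → T
J(9)−A(0): 9 → J

FDYVTJ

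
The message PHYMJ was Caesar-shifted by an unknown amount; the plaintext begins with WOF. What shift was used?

From the crib: P(15)−W(22)=-7≡19, so the shift is 19.

19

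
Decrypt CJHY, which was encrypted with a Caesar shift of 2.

C(2): 2−2=0 → A
J(9): 9−2=7 → H
H(7): 7−2=5 → F
Y(24): 24−2=22 → W

AHFW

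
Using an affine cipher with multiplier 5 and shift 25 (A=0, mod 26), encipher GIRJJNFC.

G(6): 5·6+25=55≡3 → D
I(8): 5·8+25=65≡13 → N
R(17): 5·17+25=110≡6 → G
J(9): 5·9+25=70≡18 → S
J(9): 5·9+25=70≡18 → S
N(13): 5·13+25=90≡12 → M
F(5): 5·5+25=50≡24 → Y
C(2): 5·2+25=35≡9 → J

DNGSSMYJ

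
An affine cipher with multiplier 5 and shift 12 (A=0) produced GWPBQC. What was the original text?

The inverse of 5 mod 26 is 21, since 5·21=105≡1. Apply D(y)=21·(y−12) mod 26:
G(6): 21·(6−12)=-126≡4 → E
W(22): 21·(22−12)=210≡2 → C
P(15): 21·(15−12)=63≡11 → L
B(1): 21·(1−12)=-231≡3 → D
Q(16): 21·(16−12)=84≡6 → G
C(2): 21·(2−12)=-210≡24 → Y

ECLDGY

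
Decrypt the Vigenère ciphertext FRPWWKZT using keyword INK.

Repeat the key across the ciphertext: INKINKIN
F(5)−I(8): -3≡23 → X
R(17)−N(13): 4 → E
P(15)−K(10): 5 → F
W(22)−I(8): 14 → O
W(22)−N(13): 9 → J
K(10)−K(10): 0 → A
Z(25)−I(8): 17 → R
T(19)−N(13): 6 → G

XEFOJARG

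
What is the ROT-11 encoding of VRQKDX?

GCBVOI

V(21): 21+11=32≡6 → G
R(17): 17+11=28≡2 → C
Q(16): 16+11=27≡1 → B
K(10): 10+11=21 → V
D(3): 3+11=14 → O
X(23): 23+11=34≡8 → I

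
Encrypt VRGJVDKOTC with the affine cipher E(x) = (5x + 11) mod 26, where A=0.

MSPEMAJDCV

V(21): 5·21+11=116≡12 → M
R(17): 5·17+11=96≡18 → S
G(6): 5·6+11=41≡15 → P
J(9): 5·9+11=56≡4 → E
V(21): 5·21+11=116≡12 → M
D(3): 5·3+11=26≡0 → A
K(10): 5·10+11=61≡9 → J
O(14): 5·14+11=81≡3 → D
T(19): 5·19+11=106≡2 → C
C(2): 5·2+11=21 → V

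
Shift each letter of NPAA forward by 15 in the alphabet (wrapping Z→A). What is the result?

CEPP

N(13): 13+15=28≡2 → C
P(15): 15+15=30≡4 → E
A(0): 0+15=15 → P
A(0): 0+15=15 → P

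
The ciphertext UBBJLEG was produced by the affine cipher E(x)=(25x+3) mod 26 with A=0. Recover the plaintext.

JCCUSZX

The inverse of 25 mod 26 is 25, since 25·25=625≡1. Apply D(y)=25·(y−3) mod 26:
U(20): 25·(20−3)=425≡9 → J
B(1): 25·(1−3)=-50≡2 → C
B(1): 25·(1−3)=-50≡2 → C
J(9): 25·(9−3)=150≡20 → U
L(11): 25·(11−3)=200≡18 → S
E(4): 25·(4−3)=25 → Z
G(6): 25·(6−3)=75≡23 → X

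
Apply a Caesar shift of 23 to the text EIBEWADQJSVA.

BFYBTXANGPSX

E(4): 4+23=27≡1 → B
I(8): 8+23=31≡5 → F
B(1): 1+23=24 → Y
E(4): 4+23=27≡1 → B
W(22): 22+23=45≡19 → T
A(0): 0+23=23 → X
D(3): 3+23=26≡0 → A
Q(16): 16+23=39≡13 → N
J(9): 9+23=32≡6 → G
S(18): 18+23=41≡15 → P
V(21): 21+23=44≡18 → S
A(0): 0+23=23 → X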